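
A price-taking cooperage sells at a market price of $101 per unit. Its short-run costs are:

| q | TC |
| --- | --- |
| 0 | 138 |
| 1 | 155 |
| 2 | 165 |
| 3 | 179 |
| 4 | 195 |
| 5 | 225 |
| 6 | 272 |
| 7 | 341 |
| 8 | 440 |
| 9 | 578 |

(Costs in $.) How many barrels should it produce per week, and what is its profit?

q = 8; profit = $368

Compute π = P·q − TC at each output: q=0: -138; q=1: -54; q=2: 37; q=3: 124; q=4: 209; q=5: 280; q=6: 334; q=7: 366; q=8: 368; q=9: 331.
Profit is maximized at q = 8. AVC there is 302/8 = $37.75 ≤ P, so producing beats shutting down (which would give -$138).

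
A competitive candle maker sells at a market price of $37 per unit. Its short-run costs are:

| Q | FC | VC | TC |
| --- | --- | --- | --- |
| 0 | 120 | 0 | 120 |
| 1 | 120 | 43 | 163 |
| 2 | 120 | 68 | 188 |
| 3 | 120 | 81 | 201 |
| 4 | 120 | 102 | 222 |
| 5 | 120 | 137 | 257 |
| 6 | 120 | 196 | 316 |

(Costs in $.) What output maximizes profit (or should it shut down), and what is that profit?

Q = 5; profit = -$72

Tabulate TR − TC: Q=0: -120; Q=1: -126; Q=2: -114; Q=3: -90; Q=4: -74; Q=5: -72; Q=6: -94.
Profit is maximized at Q = 5. AVC there is 137/5 = $27.40 ≤ P, so producing beats shutting down (which would give -$120).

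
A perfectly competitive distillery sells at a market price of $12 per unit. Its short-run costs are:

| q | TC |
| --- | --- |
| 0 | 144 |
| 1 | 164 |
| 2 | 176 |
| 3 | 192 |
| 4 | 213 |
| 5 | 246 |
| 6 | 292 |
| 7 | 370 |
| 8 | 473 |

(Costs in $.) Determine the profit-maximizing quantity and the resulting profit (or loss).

Compute π = P·q − TC at each output: q=0: -144; q=1: -152; q=2: -152; q=3: -156; q=4: -165; q=5: -186; q=6: -220; q=7: -286; q=8: -377.
Profit is highest at q = 0. Equivalently, the lowest AVC in the table is 32/2 ≈ $16 at q = 2, and P = $12 falls below it — price never covers variable cost, so the firm shuts down and loses only its fixed cost.

q = 0 (shut down); profit = -$144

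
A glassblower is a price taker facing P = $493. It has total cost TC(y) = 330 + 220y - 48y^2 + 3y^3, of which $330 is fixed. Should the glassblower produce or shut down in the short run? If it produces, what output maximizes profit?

Produce at y = 13

From TC, MC = TC'(y) = 220 - 96y + 9y^2 and AVC = VC/y = 220 - 48y + 3y^2.
The AVC parabola has its vertex at y = 48/6 = 8, where AVC = 220 - 48·8 + 3·8^2 = $28.
Since P = $493 ≥ min AVC = $28, price covers variable cost and the firm should produce.
Set P = MC: 493 = 220 - 96y + 9y^2 → -273 - 96y + 9y^2 = 0. The roots are y = -7/3 and y = 13; the profit-maximizing output is on the rising part of MC, so y* = 13.
Check: AVC at y = 13 is $103 ≤ P, so revenue covers variable cost.
Profit = P·y − TC = 493·13 − 1669 = $4740.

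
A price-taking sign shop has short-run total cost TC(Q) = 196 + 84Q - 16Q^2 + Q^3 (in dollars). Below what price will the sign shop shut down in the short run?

The firm shuts down when price falls below the minimum of average variable cost. AVC = VC/Q = 84 - 16Q + Q^2.
At the minimum of AVC, MC = AVC. MC = 84 - 32Q + 3Q^2; setting MC = AVC gives 2Q^2 - 16Q = 0, so Q = 8. min AVC = 20.
The firm shuts down for any P below $20.

$20 per unit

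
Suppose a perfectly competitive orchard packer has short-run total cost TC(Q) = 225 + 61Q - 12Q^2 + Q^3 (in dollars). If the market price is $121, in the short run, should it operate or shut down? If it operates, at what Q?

Variable cost is VC = 61Q - 12Q^2 + Q^3, so AVC = VC/Q = 61 - 12Q + Q^2 and MC = dTC/dQ = 61 - 24Q + 3Q^2.
AVC is minimized where dAVC/dQ = -12 + 2Q = 0, at Q = 6; min AVC = 61 - 12·6 + 6^2 = $25.
Since P = $121 ≥ min AVC = $25, price covers variable cost and the firm should produce.
Solving P = MC: -60 - 24Q + 3Q^2 = 0 ⇒ Q = -2 or 10. On the upward-sloping branch, Q* = 10.
Check: AVC at Q = 10 is $41 ≤ P, so revenue covers variable cost.
Profit = P·Q − TC = 121·10 − 635 = $575.

Produce at Q = 10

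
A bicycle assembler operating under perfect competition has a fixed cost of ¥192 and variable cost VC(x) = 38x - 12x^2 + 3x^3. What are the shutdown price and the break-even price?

Shutdown price = min AVC. AVC = 38 - 12x + 3x^2, with vertex at x = 2 and minimum ¥26.
ATC = 192/x + 38 - 12x + 3x^2. Setting dATC/dx = −192/x^2 − 12 + 6x = 0 gives x = 4 (since 6·4^3 − 12·4^2 = 192).
min ATC = 192/4 + 38 − 12·4 + 3·4^2 = ¥86. That is the break-even price.
For ¥26 ≤ P < ¥86 the firm produces at a loss; below ¥26 it shuts down.

Shutdown price = ¥26; break-even price = ¥86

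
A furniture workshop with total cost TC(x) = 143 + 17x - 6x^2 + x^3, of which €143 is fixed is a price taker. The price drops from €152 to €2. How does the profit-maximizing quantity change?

AVC = 17 - 6x + x^2, minimized at x = 3 where min AVC = €8. MC = 17 - 12x + 3x^2.
With P = €152 above the shutdown price, P = MC gives x = 9.
At P = €2 < min AVC = €8, price no longer covers variable cost at any output, so the firm shuts down: x = 0.

Output falls from 9 to 0 (the firm shuts down)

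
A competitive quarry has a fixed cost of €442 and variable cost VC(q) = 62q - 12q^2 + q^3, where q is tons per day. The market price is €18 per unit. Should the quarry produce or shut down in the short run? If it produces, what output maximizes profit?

From TC, MC = TC'(q) = 62 - 24q + 3q^2 and AVC = VC/q = 62 - 12q + q^2.
AVC is minimized where dAVC/dq = -12 + 2q = 0, at q = 6; min AVC = 62 - 12·6 + 6^2 = €26.
Since P = €18 < min AVC = €26, price fails to cover variable cost at any output.
Shutting down limits the loss to fixed cost, €442.

Shut down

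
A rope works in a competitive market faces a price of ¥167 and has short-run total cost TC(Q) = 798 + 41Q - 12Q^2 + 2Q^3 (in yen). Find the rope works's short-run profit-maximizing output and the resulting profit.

Profit = -¥14 at Q = 7

AVC = 41 - 12Q + 2Q^2 has its minimum ¥23 at Q = 3; price ¥167 clears that bar, so the firm operates.
MC = 41 - 24Q + 6Q^2. Setting P = MC and taking the root on the rising branch gives Q* = 7.
TR = 167·7 = 1169. TC = 798 + 385 = 1183. Profit = 1169 − 1183 = -¥14.
Shutting down would mean losing the fixed cost of ¥798, so operating at a loss of ¥14 is better by ¥784.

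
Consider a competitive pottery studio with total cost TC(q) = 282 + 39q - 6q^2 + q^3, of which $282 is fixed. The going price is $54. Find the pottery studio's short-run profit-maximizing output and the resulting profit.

AVC = 39 - 6q + q^2 has its minimum $30 at q = 3; price $54 clears that bar, so the firm operates.
MC = 39 - 12q + 3q^2. Setting P = MC and taking the root on the rising branch gives q* = 5.
TR = 54·5 = 270. TC = 282 + 170 = 452. Profit = 270 − 452 = -$182.
Shutting down would mean losing the fixed cost of $282, so operating at a loss of $182 is better by $100.

Profit = -$182 at q = 5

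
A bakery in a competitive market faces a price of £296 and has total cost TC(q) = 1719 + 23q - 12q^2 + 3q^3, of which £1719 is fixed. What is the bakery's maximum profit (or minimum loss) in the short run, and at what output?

Profit = -£249 at q = 7

AVC = 23 - 12q + 3q^2 has its minimum £11 at q = 2; price £296 clears that bar, so the firm operates.
With MC = 23 - 24q + 9q^2, P = MC on the upward-sloping part at q* = 7.
TR = 296·7 = 2072. TC = 1719 + 602 = 2321. Profit = 2072 − 2321 = -£249.
Shutting down would mean losing the fixed cost of £1719, so operating at a loss of £249 is better by £1470.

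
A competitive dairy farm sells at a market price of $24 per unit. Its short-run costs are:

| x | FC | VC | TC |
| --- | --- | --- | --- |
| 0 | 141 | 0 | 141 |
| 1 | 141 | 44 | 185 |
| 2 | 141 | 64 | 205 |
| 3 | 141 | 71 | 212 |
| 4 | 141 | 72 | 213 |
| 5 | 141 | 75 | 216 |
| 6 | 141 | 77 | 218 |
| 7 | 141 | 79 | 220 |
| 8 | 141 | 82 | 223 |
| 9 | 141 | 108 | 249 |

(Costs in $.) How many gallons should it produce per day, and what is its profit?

x = 8; profit = -$31

Tabulate TR − TC: x=0: -141; x=1: -161; x=2: -157; x=3: -140; x=4: -117; x=5: -96; x=6: -74; x=7: -52; x=8: -31; x=9: -33.
Profit is maximized at x = 8. AVC there is 82/8 = $10.25 ≤ P, so producing beats shutting down (which would give -$141).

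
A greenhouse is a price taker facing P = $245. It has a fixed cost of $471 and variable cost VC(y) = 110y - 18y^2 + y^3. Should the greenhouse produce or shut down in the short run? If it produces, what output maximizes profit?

Produce at y = 15

Variable cost is VC = 110y - 18y^2 + y^3, so AVC = VC/y = 110 - 18y + y^2 and MC = dTC/dy = 110 - 36y + 3y^2.
AVC is minimized where dAVC/dy = -18 + 2y = 0, at y = 9; min AVC = 110 - 18·9 + 9^2 = $29.
Since P = $245 ≥ min AVC = $29, price covers variable cost and the firm should produce.
Set P = MC: 245 = 110 - 36y + 3y^2 → -135 - 36y + 3y^2 = 0. The roots are y = -3 and y = 15; the profit-maximizing output is on the rising part of MC, so y* = 15.
Check: AVC at y = 15 is $65 ≤ P, so revenue covers variable cost.
Profit = P·y − TC = 245·15 − 1446 = $2229.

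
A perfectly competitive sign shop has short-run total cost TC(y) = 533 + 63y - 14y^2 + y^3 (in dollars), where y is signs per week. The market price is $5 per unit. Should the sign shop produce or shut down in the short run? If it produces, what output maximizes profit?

Shut down

From TC, MC = TC'(y) = 63 - 28y + 3y^2 and AVC = VC/y = 63 - 14y + y^2.
AVC is minimized where dAVC/dy = -14 + 2y = 0, at y = 7; min AVC = 63 - 14·7 + 7^2 = $14.
Since P = $5 < min AVC = $14, price fails to cover variable cost at any output.
Shutting down limits the loss to fixed cost, $533.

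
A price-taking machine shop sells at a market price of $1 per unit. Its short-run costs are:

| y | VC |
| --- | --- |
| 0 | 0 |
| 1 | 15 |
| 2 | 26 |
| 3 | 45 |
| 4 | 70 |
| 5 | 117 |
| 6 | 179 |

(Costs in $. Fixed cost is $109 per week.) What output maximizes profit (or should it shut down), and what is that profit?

y = 0 (shut down); profit = -$109

Profit at each row (π = 1y − TC): y=0: -109; y=1: -123; y=2: -133; y=3: -151; y=4: -175; y=5: -221; y=6: -282.
Profit is highest at y = 0. Equivalently, the lowest AVC in the table is 26/2 ≈ $13 at y = 2, and P = $1 falls below it — price never covers variable cost, so the firm shuts down and loses only its fixed cost.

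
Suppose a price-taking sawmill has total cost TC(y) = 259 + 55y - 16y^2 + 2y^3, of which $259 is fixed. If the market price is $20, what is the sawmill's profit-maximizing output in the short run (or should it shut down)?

Shut down

From TC, MC = TC'(y) = 55 - 32y + 6y^2 and AVC = VC/y = 55 - 16y + 2y^2.
AVC hits its minimum where MC = AVC, at y = 4, giving min AVC = 55 - 16·4 + 2·4^2 = $23.
P = $20 lies below min AVC = $23; no output level covers variable cost.
Best response: produce nothing and absorb the $259 fixed cost.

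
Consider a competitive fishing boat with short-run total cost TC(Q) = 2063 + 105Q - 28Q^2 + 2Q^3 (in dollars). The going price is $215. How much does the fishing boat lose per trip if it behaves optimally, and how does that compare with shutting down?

AVC = 105 - 28Q + 2Q^2; min AVC = $7 at Q = 7. Since P = $215 ≥ min AVC, the firm produces.
With MC = 105 - 56Q + 6Q^2, P = MC on the upward-sloping part at Q* = 11.
TR = 215·11 = 2365. TC = 2063 + 429 = 2492. Profit = 2365 − 2492 = -$127.
Shutting down would mean losing the fixed cost of $2063, so operating at a loss of $127 is better by $1936.

Profit = -$127 at Q = 11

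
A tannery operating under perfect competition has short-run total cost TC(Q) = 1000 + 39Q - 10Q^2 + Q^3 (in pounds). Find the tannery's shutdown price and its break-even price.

Shutdown price = £14; break-even price = £139

Shutdown price = min AVC. AVC = 39 - 10Q + Q^2, with vertex at Q = 5 and minimum £14.
ATC = 1000/Q + 39 - 10Q + Q^2. Setting dATC/dQ = −1000/Q^2 − 10 + 2Q = 0 gives Q = 10 (since 2·10^3 − 10·10^2 = 1000).
min ATC = 1000/10 + 39 − 10·10 + 10^2 = £139. That is the break-even price.
Between these two prices the firm operates at a loss; above £139 it earns a profit.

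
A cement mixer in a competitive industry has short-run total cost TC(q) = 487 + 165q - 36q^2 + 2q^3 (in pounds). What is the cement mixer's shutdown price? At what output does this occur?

£3 per unit, at q = 9

The shutdown price is the minimum of AVC. VC = 165q - 36q^2 + 2q^3, so AVC = 165 - 36q + 2q^2.
dAVC/dq = -36 + 4q = 0 gives q = 9. min AVC = 165 - 36·9 + 2·9^2 = 3.
The firm shuts down for any P below £3.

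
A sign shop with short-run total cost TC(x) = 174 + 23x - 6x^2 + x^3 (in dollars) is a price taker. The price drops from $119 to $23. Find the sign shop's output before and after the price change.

AVC = 23 - 6x + x^2, minimized at x = 3 where min AVC = $14. MC = 23 - 12x + 3x^2.
At P = $119 ≥ min AVC, set P = MC on the rising branch: x = 8.
At P = $23 ≥ min AVC, set P = MC: x = 4. The firm stays open but cuts output.

Output falls from 8 to 4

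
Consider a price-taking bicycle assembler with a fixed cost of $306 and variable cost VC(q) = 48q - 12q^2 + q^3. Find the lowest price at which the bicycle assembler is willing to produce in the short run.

The firm shuts down when price falls below the minimum of average variable cost. AVC = VC/q = 48 - 12q + q^2.
dAVC/dq = -12 + 2q = 0 gives q = 6. min AVC = 48 - 12·6 + 6^2 = 12.
The firm shuts down for any P below $12.

$12 per unit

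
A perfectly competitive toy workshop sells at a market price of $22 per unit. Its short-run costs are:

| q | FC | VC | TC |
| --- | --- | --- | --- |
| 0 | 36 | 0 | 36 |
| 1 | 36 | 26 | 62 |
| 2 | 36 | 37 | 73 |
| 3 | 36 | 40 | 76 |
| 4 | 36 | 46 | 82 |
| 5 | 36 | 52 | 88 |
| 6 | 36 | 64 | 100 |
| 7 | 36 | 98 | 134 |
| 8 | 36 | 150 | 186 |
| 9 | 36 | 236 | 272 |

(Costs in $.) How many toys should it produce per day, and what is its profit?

Tabulate TR − TC: q=0: -36; q=1: -40; q=2: -29; q=3: -10; q=4: 6; q=5: 22; q=6: 32; q=7: 20; q=8: -10; q=9: -74.
Profit is maximized at q = 6. AVC there is 64/6 = $10.67 ≤ P, so producing beats shutting down (which would give -$36).

q = 6; profit = $32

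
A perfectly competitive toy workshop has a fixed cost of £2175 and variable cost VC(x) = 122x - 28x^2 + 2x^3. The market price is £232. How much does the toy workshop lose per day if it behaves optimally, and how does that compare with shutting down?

AVC = 122 - 28x + 2x^2 has its minimum £24 at x = 7; price £232 clears that bar, so the firm operates.
MC = 122 - 56x + 6x^2. Setting P = MC and taking the root on the rising branch gives x* = 11.
TR = 232·11 = 2552. TC = 2175 + 616 = 2791. Profit = 2552 − 2791 = -£239.
By producing, the firm covers all variable cost plus £1936 of fixed cost; shutting down would lose the full £2175.

Profit = -£239 at x = 11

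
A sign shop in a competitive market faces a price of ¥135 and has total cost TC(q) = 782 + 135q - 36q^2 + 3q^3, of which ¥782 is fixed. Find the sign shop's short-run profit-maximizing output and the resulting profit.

AVC = 135 - 36q + 3q^2 has its minimum ¥27 at q = 6; price ¥135 clears that bar, so the firm operates.
MC = 135 - 72q + 9q^2. Setting P = MC and taking the root on the rising branch gives q* = 8.
TR = 135·8 = 1080. TC = 782 + 312 = 1094. Profit = 1080 − 1094 = -¥14.
That loss of ¥14 beats the ¥782 the firm would lose by shutting down; producing recovers ¥768 of fixed cost.

Profit = -¥14 at q = 8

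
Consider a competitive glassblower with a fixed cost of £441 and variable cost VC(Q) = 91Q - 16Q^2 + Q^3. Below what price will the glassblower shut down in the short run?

£27 per unit

The shutdown price is the minimum of AVC. VC = 91Q - 16Q^2 + Q^3, so AVC = 91 - 16Q + Q^2.
At the minimum of AVC, MC = AVC. MC = 91 - 32Q + 3Q^2; setting MC = AVC gives 2Q^2 - 16Q = 0, so Q = 8. min AVC = 27.
So the shutdown price is £27.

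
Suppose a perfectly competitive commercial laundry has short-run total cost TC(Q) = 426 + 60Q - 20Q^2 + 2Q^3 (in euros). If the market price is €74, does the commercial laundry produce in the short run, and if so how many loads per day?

From TC, MC = TC'(Q) = 60 - 40Q + 6Q^2 and AVC = VC/Q = 60 - 20Q + 2Q^2.
AVC is minimized where dAVC/dQ = -20 + 4Q = 0, at Q = 5; min AVC = 60 - 20·5 + 2·5^2 = €10.
Because €74 ≥ €10, revenue can cover variable cost; the firm operates.
P = MC gives -14 - 40Q + 6Q^2 = 0, with roots -1/3 and 7. Take the larger (rising MC): Q* = 7.
Check: AVC at Q = 7 is €18 ≤ P, so revenue covers variable cost.
Profit = P·Q − TC = 74·7 − 552 = -€34, a loss, but smaller than the €426 fixed cost the firm would lose by shutting down.

Produce at Q = 7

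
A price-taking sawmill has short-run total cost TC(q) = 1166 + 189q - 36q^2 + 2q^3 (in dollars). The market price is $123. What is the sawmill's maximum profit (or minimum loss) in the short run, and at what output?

AVC = 189 - 36q + 2q^2 has its minimum $27 at q = 9; price $123 clears that bar, so the firm operates.
With MC = 189 - 72q + 6q^2, P = MC on the upward-sloping part at q* = 11.
TR = 123·11 = 1353. TC = 1166 + 385 = 1551. Profit = 1353 − 1551 = -$198.
That loss of $198 beats the $1166 the firm would lose by shutting down; producing recovers $968 of fixed cost.

Profit = -$198 at q = 11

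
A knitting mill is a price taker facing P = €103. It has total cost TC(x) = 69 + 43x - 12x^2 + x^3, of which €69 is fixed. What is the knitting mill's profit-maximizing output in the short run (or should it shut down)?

Variable cost is VC = 43x - 12x^2 + x^3, so AVC = VC/x = 43 - 12x + x^2 and MC = dTC/dx = 43 - 24x + 3x^2.
AVC is minimized where dAVC/dx = -12 + 2x = 0, at x = 6; min AVC = 43 - 12·6 + 6^2 = €7.
P = €103 exceeds min AVC = €7, so the firm stays open.
Solving P = MC: -60 - 24x + 3x^2 = 0 ⇒ x = -2 or 10. On the upward-sloping branch, x* = 10.
Check: AVC at x = 10 is €23 ≤ P, so revenue covers variable cost.
Profit = P·x − TC = 103·10 − 299 = €731.

Produce at x = 10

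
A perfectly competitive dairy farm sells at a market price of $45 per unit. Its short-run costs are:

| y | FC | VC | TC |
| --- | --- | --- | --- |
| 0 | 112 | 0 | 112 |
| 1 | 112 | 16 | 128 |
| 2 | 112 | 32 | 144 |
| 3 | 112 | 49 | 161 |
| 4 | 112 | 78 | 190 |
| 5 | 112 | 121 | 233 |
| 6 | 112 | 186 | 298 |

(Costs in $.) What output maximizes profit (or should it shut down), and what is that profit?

Tabulate TR − TC: y=0: -112; y=1: -83; y=2: -54; y=3: -26; y=4: -10; y=5: -8; y=6: -28.
Profit is maximized at y = 5. AVC there is 121/5 = $24.20 ≤ P, so producing beats shutting down (which would give -$112).

y = 5; profit = -$8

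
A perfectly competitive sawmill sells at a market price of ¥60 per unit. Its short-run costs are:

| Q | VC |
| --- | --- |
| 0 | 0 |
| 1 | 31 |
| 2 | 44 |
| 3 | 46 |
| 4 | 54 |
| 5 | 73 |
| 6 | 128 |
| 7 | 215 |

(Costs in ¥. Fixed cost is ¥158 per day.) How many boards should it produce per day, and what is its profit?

Q = 6; profit = ¥74

Compute π = P·Q − TC at each output: Q=0: -158; Q=1: -129; Q=2: -82; Q=3: -24; Q=4: 28; Q=5: 69; Q=6: 74; Q=7: 47.
Profit is maximized at Q = 6. AVC there is 128/6 = ¥21.33 ≤ P, so producing beats shutting down (which would give -¥158).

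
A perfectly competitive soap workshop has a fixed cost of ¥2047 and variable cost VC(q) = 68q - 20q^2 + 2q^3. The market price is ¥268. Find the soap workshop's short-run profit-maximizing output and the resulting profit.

Profit = -¥47 at q = 10

AVC = 68 - 20q + 2q^2; min AVC = ¥18 at q = 5. Since P = ¥268 ≥ min AVC, the firm produces.
With MC = 68 - 40q + 6q^2, P = MC on the upward-sloping part at q* = 10.
TR = 268·10 = 2680. TC = 2047 + 680 = 2727. Profit = 2680 − 2727 = -¥47.
Shutting down would mean losing the fixed cost of ¥2047, so operating at a loss of ¥47 is better by ¥2000.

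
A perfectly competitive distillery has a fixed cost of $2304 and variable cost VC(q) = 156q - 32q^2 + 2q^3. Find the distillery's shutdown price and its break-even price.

Shutdown price = $28; break-even price = $252

AVC = 156 - 32q + 2q^2; minimized at q = 8, giving min AVC = $28. That is the shutdown price.
ATC = 2304/q + 156 - 32q + 2q^2. Setting dATC/dq = −2304/q^2 − 32 + 4q = 0 gives q = 12 (since 4·12^3 − 32·12^2 = 2304).
min ATC = 2304/12 + 156 − 32·12 + 2·12^2 = $252. That is the break-even price.
For $28 ≤ P < $252 the firm produces at a loss; below $28 it shuts down.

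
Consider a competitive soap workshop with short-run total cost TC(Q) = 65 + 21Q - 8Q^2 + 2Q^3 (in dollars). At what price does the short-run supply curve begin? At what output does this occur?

$13 per unit, at Q = 2

The firm shuts down when price falls below the minimum of average variable cost. AVC = VC/Q = 21 - 8Q + 2Q^2.
At the minimum of AVC, MC = AVC. MC = 21 - 16Q + 6Q^2; setting MC = AVC gives 4Q^2 - 8Q = 0, so Q = 2. min AVC = 13.
So the shutdown price is $13.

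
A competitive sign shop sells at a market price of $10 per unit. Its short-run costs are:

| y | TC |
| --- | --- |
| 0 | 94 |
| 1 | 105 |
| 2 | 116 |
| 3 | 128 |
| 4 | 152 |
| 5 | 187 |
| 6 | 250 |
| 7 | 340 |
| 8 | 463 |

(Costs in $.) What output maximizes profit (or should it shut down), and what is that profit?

y = 0 (shut down); profit = -$94

Compute π = P·y − TC at each output: y=0: -94; y=1: -95; y=2: -96; y=3: -98; y=4: -112; y=5: -137; y=6: -190; y=7: -270; y=8: -383.
Profit is highest at y = 0. Equivalently, the lowest AVC in the table is 11/1 ≈ $11 at y = 1, and P = $10 falls below it — price never covers variable cost, so the firm shuts down and loses only its fixed cost.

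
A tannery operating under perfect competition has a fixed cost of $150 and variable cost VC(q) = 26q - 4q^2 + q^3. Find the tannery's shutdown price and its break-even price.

Shutdown price = min AVC. AVC = 26 - 4q + q^2, with vertex at q = 2 and minimum $22.
ATC = 150/q + 26 - 4q + q^2. Setting dATC/dq = −150/q^2 − 4 + 2q = 0 gives q = 5 (since 2·5^3 − 4·5^2 = 150).
min ATC = 150/5 + 26 − 4·5 + 5^2 = $61. That is the break-even price.
For $22 ≤ P < $61 the firm produces at a loss; below $22 it shuts down.

Shutdown price = $22; break-even price = $61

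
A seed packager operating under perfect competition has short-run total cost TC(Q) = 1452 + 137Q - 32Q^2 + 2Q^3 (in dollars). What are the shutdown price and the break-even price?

Shutdown price = min AVC. AVC = 137 - 32Q + 2Q^2, with vertex at Q = 8 and minimum $9.
ATC = 1452/Q + 137 - 32Q + 2Q^2. Setting dATC/dQ = −1452/Q^2 − 32 + 4Q = 0 gives Q = 11 (since 4·11^3 − 32·11^2 = 1452).
min ATC = 1452/11 + 137 − 32·11 + 2·11^2 = $159. That is the break-even price.
For $9 ≤ P < $159 the firm produces at a loss; below $9 it shuts down.

Shutdown price = $9; break-even price = $159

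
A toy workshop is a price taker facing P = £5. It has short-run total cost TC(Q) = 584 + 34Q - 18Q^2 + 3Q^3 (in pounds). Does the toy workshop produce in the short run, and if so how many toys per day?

Shut down

Strip out fixed cost: VC = 34Q - 18Q^2 + 3Q^3. Then AVC = 34 - 18Q + 3Q^2 and MC = 34 - 36Q + 9Q^2.
AVC is minimized where dAVC/dQ = -18 + 6Q = 0, at Q = 3; min AVC = 34 - 18·3 + 3·3^2 = £7.
P = £5 lies below min AVC = £7; no output level covers variable cost.
Shutting down limits the loss to fixed cost, £584.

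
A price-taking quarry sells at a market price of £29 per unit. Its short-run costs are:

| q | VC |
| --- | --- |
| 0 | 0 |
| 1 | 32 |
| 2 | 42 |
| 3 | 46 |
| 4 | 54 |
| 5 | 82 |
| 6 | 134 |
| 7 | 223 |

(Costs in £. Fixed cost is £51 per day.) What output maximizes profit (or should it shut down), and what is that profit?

Profit at each row (π = 29q − TC): q=0: -51; q=1: -54; q=2: -35; q=3: -10; q=4: 11; q=5: 12; q=6: -11; q=7: -71.
Profit is maximized at q = 5. AVC there is 82/5 = £16.40 ≤ P, so producing beats shutting down (which would give -£51).

q = 5; profit = £12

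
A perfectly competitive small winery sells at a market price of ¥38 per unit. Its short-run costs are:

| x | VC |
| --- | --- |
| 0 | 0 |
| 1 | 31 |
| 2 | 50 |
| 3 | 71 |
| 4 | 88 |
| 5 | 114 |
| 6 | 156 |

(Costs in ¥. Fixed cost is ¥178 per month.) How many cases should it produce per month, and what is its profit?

x = 5; profit = -¥102

Tabulate TR − TC: x=0: -178; x=1: -171; x=2: -152; x=3: -135; x=4: -114; x=5: -102; x=6: -106.
Profit is maximized at x = 5. AVC there is 114/5 = ¥22.80 ≤ P, so producing beats shutting down (which would give -¥178).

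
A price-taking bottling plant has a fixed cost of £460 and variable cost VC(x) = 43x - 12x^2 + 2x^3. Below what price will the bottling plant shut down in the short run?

£25 per unit

The shutdown price is the minimum of AVC. VC = 43x - 12x^2 + 2x^3, so AVC = 43 - 12x + 2x^2.
dAVC/dx = -12 + 4x = 0 gives x = 3. min AVC = 43 - 12·3 + 2·3^2 = 25.
For P < £25 the firm produces nothing.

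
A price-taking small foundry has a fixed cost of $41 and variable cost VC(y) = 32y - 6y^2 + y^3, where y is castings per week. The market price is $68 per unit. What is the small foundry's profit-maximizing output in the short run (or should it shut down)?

Strip out fixed cost: VC = 32y - 6y^2 + y^3. Then AVC = 32 - 6y + y^2 and MC = 32 - 12y + 3y^2.
AVC hits its minimum where MC = AVC, at y = 3, giving min AVC = 32 - 6·3 + 3^2 = $23.
P = $68 exceeds min AVC = $23, so the firm stays open.
P = MC gives -36 - 12y + 3y^2 = 0, with roots -2 and 6. Take the larger (rising MC): y* = 6.
Check: AVC at y = 6 is $32 ≤ P, so revenue covers variable cost.
Profit = P·y − TC = 68·6 − 233 = $175.

Produce at y = 6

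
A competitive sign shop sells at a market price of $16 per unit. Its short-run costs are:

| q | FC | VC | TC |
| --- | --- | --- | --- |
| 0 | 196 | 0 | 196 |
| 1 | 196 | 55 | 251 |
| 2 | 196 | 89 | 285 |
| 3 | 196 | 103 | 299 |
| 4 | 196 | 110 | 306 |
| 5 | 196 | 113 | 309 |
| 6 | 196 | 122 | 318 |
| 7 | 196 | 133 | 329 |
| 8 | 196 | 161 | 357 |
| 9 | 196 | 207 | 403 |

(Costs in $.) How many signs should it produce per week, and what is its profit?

Compute π = P·q − TC at each output: q=0: -196; q=1: -235; q=2: -253; q=3: -251; q=4: -242; q=5: -229; q=6: -222; q=7: -217; q=8: -229; q=9: -259.
Profit is highest at q = 0. Equivalently, the lowest AVC in the table is 133/7 ≈ $19 at q = 7, and P = $16 falls below it — price never covers variable cost, so the firm shuts down and loses only its fixed cost.

q = 0 (shut down); profit = -$196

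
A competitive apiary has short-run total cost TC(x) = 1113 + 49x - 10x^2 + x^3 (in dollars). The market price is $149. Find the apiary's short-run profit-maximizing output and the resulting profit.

Profit = -$113 at x = 10

AVC = 49 - 10x + x^2; min AVC = $24 at x = 5. Since P = $149 ≥ min AVC, the firm produces.
With MC = 49 - 20x + 3x^2, P = MC on the upward-sloping part at x* = 10.
TR = 149·10 = 1490. TC = 1113 + 490 = 1603. Profit = 1490 − 1603 = -$113.
By producing, the firm covers all variable cost plus $1000 of fixed cost; shutting down would lose the full $1113.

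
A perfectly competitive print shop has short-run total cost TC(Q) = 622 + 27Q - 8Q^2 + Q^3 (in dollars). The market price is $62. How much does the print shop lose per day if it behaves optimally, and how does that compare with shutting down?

Profit = -$328 at Q = 7

AVC = 27 - 8Q + Q^2 has its minimum $11 at Q = 4; price $62 clears that bar, so the firm operates.
With MC = 27 - 16Q + 3Q^2, P = MC on the upward-sloping part at Q* = 7.
TR = 62·7 = 434. TC = 622 + 140 = 762. Profit = 434 − 762 = -$328.
That loss of $328 beats the $622 the firm would lose by shutting down; producing recovers $294 of fixed cost.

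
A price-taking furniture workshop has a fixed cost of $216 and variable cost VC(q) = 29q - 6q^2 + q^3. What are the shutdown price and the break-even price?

Shutdown price = min AVC. AVC = 29 - 6q + q^2, with vertex at q = 3 and minimum $20.
ATC = 216/q + 29 - 6q + q^2. Setting dATC/dq = −216/q^2 − 6 + 2q = 0 gives q = 6 (since 2·6^3 − 6·6^2 = 216).
min ATC = 216/6 + 29 − 6·6 + 6^2 = $65. That is the break-even price.
For $20 ≤ P < $65 the firm produces at a loss; below $20 it shuts down.

Shutdown price = $20; break-even price = $65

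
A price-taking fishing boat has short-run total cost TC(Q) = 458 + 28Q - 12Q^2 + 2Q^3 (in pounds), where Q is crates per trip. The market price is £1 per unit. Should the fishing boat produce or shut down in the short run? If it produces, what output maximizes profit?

Shut down

Strip out fixed cost: VC = 28Q - 12Q^2 + 2Q^3. Then AVC = 28 - 12Q + 2Q^2 and MC = 28 - 24Q + 6Q^2.
AVC hits its minimum where MC = AVC, at Q = 3, giving min AVC = 28 - 12·3 + 2·3^2 = £10.
P = £1 lies below min AVC = £10; no output level covers variable cost.
The firm minimizes its loss by shutting down and losing only its fixed cost of £458.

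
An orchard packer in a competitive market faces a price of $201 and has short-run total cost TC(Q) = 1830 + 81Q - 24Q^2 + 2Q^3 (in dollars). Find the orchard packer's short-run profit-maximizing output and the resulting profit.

Profit = -$230 at Q = 10

AVC = 81 - 24Q + 2Q^2 has its minimum $9 at Q = 6; price $201 clears that bar, so the firm operates.
MC = 81 - 48Q + 6Q^2. Setting P = MC and taking the root on the rising branch gives Q* = 10.
TR = 201·10 = 2010. TC = 1830 + 410 = 2240. Profit = 2010 − 2240 = -$230.
By producing, the firm covers all variable cost plus $1600 of fixed cost; shutting down would lose the full $1830.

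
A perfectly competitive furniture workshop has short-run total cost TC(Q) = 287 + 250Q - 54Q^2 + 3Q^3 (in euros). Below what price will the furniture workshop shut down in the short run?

€7 per unit

The shutdown price is the minimum of AVC. VC = 250Q - 54Q^2 + 3Q^3, so AVC = 250 - 54Q + 3Q^2.
dAVC/dQ = -54 + 6Q = 0 gives Q = 9. min AVC = 250 - 54·9 + 3·9^2 = 7.
For P < €7 the firm produces nothing.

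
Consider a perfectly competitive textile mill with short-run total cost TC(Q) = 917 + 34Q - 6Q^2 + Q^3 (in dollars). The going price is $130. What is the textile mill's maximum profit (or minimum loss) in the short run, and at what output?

AVC = 34 - 6Q + Q^2; min AVC = $25 at Q = 3. Since P = $130 ≥ min AVC, the firm produces.
With MC = 34 - 12Q + 3Q^2, P = MC on the upward-sloping part at Q* = 8.
TR = 130·8 = 1040. TC = 917 + 400 = 1317. Profit = 1040 − 1317 = -$277.
By producing, the firm covers all variable cost plus $640 of fixed cost; shutting down would lose the full $917.

Profit = -$277 at Q = 8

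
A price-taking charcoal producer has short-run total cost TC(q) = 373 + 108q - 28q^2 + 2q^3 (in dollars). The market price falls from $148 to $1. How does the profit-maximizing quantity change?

Output falls from 10 to 0 (the firm shuts down)

MC = 108 - 56q + 6q^2; the shutdown threshold is min AVC = $10 (at q = 7).
At P = $148 ≥ min AVC, set P = MC on the rising branch: q = 10.
At P = $1 < min AVC = $10, price no longer covers variable cost at any output, so the firm shuts down: q = 0.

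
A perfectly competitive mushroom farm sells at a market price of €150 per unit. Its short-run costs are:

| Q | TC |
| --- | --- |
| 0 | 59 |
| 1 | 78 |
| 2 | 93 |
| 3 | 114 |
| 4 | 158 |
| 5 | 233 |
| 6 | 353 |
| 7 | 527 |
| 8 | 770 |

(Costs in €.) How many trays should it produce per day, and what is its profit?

Profit at each row (π = 150Q − TC): Q=0: -59; Q=1: 72; Q=2: 207; Q=3: 336; Q=4: 442; Q=5: 517; Q=6: 547; Q=7: 523; Q=8: 430.
Profit is maximized at Q = 6. AVC there is 294/6 = €49 ≤ P, so producing beats shutting down (which would give -€59).

Q = 6; profit = €547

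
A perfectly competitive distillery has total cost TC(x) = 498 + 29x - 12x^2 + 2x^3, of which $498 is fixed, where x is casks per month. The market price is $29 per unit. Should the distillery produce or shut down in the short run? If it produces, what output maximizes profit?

Produce at x = 4

Strip out fixed cost: VC = 29x - 12x^2 + 2x^3. Then AVC = 29 - 12x + 2x^2 and MC = 29 - 24x + 6x^2.
AVC is minimized where dAVC/dx = -12 + 4x = 0, at x = 3; min AVC = 29 - 12·3 + 2·3^2 = $11.
Because $29 ≥ $11, revenue can cover variable cost; the firm operates.
Solving P = MC: -24x + 6x^2 = 0 ⇒ x = 0 or 4. On the upward-sloping branch, x* = 4.
Check: AVC at x = 4 is $13 ≤ P, so revenue covers variable cost.
Profit = P·x − TC = 29·4 − 550 = -$434, a loss, but smaller than the $498 fixed cost the firm would lose by shutting down.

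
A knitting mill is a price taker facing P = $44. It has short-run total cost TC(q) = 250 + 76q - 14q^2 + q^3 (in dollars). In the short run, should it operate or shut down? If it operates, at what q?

Strip out fixed cost: VC = 76q - 14q^2 + q^3. Then AVC = 76 - 14q + q^2 and MC = 76 - 28q + 3q^2.
AVC is minimized where dAVC/dq = -14 + 2q = 0, at q = 7; min AVC = 76 - 14·7 + 7^2 = $27.
P = $44 exceeds min AVC = $27, so the firm stays open.
P = MC gives 32 - 28q + 3q^2 = 0, with roots 4/3 and 8. Take the larger (rising MC): q* = 8.
Check: AVC at q = 8 is $28 ≤ P, so revenue covers variable cost.
Profit = P·q − TC = 44·8 − 474 = -$122, a loss, but smaller than the $250 fixed cost the firm would lose by shutting down.

Produce at q = 8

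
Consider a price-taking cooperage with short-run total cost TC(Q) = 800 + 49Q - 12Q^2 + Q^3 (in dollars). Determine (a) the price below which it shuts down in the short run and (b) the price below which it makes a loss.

Shutdown price = $13; break-even price = $109

AVC = 49 - 12Q + Q^2; minimized at Q = 6, giving min AVC = $13. That is the shutdown price.
ATC = 800/Q + 49 - 12Q + Q^2. Setting dATC/dQ = −800/Q^2 − 12 + 2Q = 0 gives Q = 10 (since 2·10^3 − 12·10^2 = 800).
min ATC = 800/10 + 49 − 12·10 + 10^2 = $109. That is the break-even price.
Between these two prices the firm operates at a loss; above $109 it earns a profit.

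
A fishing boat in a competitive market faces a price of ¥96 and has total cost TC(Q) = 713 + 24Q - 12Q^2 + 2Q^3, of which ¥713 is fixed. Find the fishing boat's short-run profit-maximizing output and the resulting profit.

Profit = -¥281 at Q = 6

AVC = 24 - 12Q + 2Q^2; min AVC = ¥6 at Q = 3. Since P = ¥96 ≥ min AVC, the firm produces.
With MC = 24 - 24Q + 6Q^2, P = MC on the upward-sloping part at Q* = 6.
TR = 96·6 = 576. TC = 713 + 144 = 857. Profit = 576 − 857 = -¥281.
Shutting down would mean losing the fixed cost of ¥713, so operating at a loss of ¥281 is better by ¥432.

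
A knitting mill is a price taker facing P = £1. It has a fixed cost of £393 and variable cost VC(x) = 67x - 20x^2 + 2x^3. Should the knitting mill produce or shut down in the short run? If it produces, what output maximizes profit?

Strip out fixed cost: VC = 67x - 20x^2 + 2x^3. Then AVC = 67 - 20x + 2x^2 and MC = 67 - 40x + 6x^2.
AVC hits its minimum where MC = AVC, at x = 5, giving min AVC = 67 - 20·5 + 2·5^2 = £17.
P = £1 lies below min AVC = £17; no output level covers variable cost.
Shutting down limits the loss to fixed cost, £393.

Shut down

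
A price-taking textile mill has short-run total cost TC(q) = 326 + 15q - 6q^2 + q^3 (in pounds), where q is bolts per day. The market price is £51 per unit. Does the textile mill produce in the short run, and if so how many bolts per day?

Variable cost is VC = 15q - 6q^2 + q^3, so AVC = VC/q = 15 - 6q + q^2 and MC = dTC/dq = 15 - 12q + 3q^2.
The AVC parabola has its vertex at q = 6/2 = 3, where AVC = 15 - 6·3 + 3^2 = £6.
Because £51 ≥ £6, revenue can cover variable cost; the firm operates.
P = MC gives -36 - 12q + 3q^2 = 0, with roots -2 and 6. Take the larger (rising MC): q* = 6.
Check: AVC at q = 6 is £15 ≤ P, so revenue covers variable cost.
Profit = P·q − TC = 51·6 − 416 = -£110, a loss, but smaller than the £326 fixed cost the firm would lose by shutting down.

Produce at q = 6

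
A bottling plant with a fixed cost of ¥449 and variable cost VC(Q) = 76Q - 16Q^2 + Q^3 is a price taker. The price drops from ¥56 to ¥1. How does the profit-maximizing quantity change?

Output falls from 10 to 0 (the firm shuts down)

AVC = 76 - 16Q + Q^2, minimized at Q = 8 where min AVC = ¥12. MC = 76 - 32Q + 3Q^2.
With P = ¥56 above the shutdown price, P = MC gives Q = 10.
At P = ¥1 < min AVC = ¥12, price no longer covers variable cost at any output, so the firm shuts down: Q = 0.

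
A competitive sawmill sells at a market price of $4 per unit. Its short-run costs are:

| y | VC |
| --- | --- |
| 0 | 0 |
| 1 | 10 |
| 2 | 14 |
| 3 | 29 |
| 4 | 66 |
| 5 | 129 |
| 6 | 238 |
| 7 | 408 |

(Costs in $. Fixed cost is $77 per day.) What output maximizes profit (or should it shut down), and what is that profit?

y = 0 (shut down); profit = -$77

Tabulate TR − TC: y=0: -77; y=1: -83; y=2: -83; y=3: -94; y=4: -127; y=5: -186; y=6: -291; y=7: -457.
Profit is highest at y = 0. Equivalently, the lowest AVC in the table is 14/2 ≈ $7 at y = 2, and P = $4 falls below it — price never covers variable cost, so the firm shuts down and loses only its fixed cost.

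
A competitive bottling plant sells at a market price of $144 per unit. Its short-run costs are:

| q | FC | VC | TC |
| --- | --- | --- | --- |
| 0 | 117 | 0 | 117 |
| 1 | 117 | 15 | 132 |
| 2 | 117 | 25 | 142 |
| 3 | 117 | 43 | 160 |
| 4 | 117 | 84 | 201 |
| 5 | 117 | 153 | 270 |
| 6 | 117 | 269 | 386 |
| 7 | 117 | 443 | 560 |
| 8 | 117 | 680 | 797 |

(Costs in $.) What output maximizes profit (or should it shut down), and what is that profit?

q = 6; profit = $478

Compute π = P·q − TC at each output: q=0: -117; q=1: 12; q=2: 146; q=3: 272; q=4: 375; q=5: 450; q=6: 478; q=7: 448; q=8: 355.
Profit is maximized at q = 6. AVC there is 269/6 = $44.83 ≤ P, so producing beats shutting down (which would give -$117).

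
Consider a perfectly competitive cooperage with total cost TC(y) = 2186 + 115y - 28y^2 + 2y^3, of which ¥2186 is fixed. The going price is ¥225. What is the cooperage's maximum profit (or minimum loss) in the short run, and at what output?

Profit = -¥250 at y = 11

AVC = 115 - 28y + 2y^2 has its minimum ¥17 at y = 7; price ¥225 clears that bar, so the firm operates.
MC = 115 - 56y + 6y^2. Setting P = MC and taking the root on the rising branch gives y* = 11.
TR = 225·11 = 2475. TC = 2186 + 539 = 2725. Profit = 2475 − 2725 = -¥250.
Shutting down would mean losing the fixed cost of ¥2186, so operating at a loss of ¥250 is better by ¥1936.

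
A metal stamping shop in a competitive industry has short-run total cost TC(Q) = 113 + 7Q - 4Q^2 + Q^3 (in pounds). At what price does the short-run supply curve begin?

The shutdown price is the minimum of AVC. VC = 7Q - 4Q^2 + Q^3, so AVC = 7 - 4Q + Q^2.
At the minimum of AVC, MC = AVC. MC = 7 - 8Q + 3Q^2; setting MC = AVC gives 2Q^2 - 4Q = 0, so Q = 2. min AVC = 3.
The firm shuts down for any P below £3.

£3 per unit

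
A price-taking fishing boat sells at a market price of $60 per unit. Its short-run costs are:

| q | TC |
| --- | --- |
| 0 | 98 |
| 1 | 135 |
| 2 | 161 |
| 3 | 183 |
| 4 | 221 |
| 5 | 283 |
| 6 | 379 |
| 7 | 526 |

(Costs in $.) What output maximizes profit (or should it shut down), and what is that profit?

q = 4; profit = $19

Tabulate TR − TC: q=0: -98; q=1: -75; q=2: -41; q=3: -3; q=4: 19; q=5: 17; q=6: -19; q=7: -106.
Profit is maximized at q = 4. AVC there is 123/4 = $30.75 ≤ P, so producing beats shutting down (which would give -$98).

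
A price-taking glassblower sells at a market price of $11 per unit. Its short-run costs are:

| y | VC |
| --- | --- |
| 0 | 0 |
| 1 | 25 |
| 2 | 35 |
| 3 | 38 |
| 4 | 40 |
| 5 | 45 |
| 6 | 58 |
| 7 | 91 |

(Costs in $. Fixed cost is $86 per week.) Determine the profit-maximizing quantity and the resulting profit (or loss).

Tabulate TR − TC: y=0: -86; y=1: -100; y=2: -99; y=3: -91; y=4: -82; y=5: -76; y=6: -78; y=7: -100.
Profit is maximized at y = 5. AVC there is 45/5 = $9 ≤ P, so producing beats shutting down (which would give -$86).

y = 5; profit = -$76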